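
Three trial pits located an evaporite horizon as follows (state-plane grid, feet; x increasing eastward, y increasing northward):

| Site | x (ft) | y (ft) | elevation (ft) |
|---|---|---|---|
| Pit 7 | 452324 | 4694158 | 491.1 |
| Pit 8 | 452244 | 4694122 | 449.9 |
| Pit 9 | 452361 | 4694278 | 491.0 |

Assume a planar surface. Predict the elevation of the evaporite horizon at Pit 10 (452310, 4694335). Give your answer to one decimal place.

Let the plane be z = a·x + b·y + c.
Pit 8−Pit 7: −80a − 36b = −41.2;  Pit 9−Pit 7: 37a + 120b = −0.1.
Solving gives a = 0.598403483, b = −0.185341074.
Then c = 491.1 − a·452324 − b·4694158 = 599839.13.
At (452310, 4694335): z = 270663.9 − 870053.1 + 599839.13 = 449.9 ft.

449.9 ft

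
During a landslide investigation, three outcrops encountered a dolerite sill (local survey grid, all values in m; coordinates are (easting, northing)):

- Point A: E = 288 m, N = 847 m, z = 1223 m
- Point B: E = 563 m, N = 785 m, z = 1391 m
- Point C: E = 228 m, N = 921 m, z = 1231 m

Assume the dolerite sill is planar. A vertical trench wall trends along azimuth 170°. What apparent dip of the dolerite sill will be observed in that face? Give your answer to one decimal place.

Let the plane be z = a·E + b·N + c.
Point B−Point A: 275a − 62b = 168;  Point C−Point A: −60a + 74b = 8.
Solving gives a = 0.77739, b = 0.73842.
Unit vector along 170° is (sin 170°, cos 170°) = (0.1736, -0.9848).
Slope in that direction = a·(0.1736) + b·(-0.9848) = −0.59221.
Apparent dip = arctan|0.59221| = 30.6° (true dip is 47.0°, so apparent ≤ true as expected).

30.6°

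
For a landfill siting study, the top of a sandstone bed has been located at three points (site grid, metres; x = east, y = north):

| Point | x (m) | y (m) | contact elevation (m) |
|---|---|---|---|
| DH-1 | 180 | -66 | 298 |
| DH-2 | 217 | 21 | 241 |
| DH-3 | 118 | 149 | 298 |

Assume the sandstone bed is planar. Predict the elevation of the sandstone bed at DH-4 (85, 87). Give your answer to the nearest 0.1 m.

344.7 m

Two edge vectors: DH-1→DH-2 = (37, 87, -57), DH-1→DH-3 = (-62, 215, 0).
Normal n = (DH-1→DH-2) × (DH-1→DH-3) = (12255, 3534, 13349).
So ∂z/∂x = −n_x/n_z = −0.91805 and ∂z/∂y = −n_y/n_z = −0.26474.
Intercept c from DH-1: 298 + 165.25 − 17.47 = 445.78.
At (85, 87): z = −78.0 − 23.0 + 445.78 = 344.7 m.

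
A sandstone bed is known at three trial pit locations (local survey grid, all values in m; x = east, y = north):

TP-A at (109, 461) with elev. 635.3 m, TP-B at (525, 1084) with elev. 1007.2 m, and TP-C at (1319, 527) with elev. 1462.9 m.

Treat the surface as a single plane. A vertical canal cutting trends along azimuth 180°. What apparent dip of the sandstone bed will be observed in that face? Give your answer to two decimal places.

8.28°

Two edge vectors: TP-A→TP-B = (416, 623, 371.9), TP-A→TP-C = (1210, 66, 827.6).
Normal n = (TP-A→TP-B) × (TP-A→TP-C) = (491049.4, 105717.4, -726374).
So ∂z/∂x = −n_x/n_z = 0.67603 and ∂z/∂y = −n_y/n_z = 0.14554.
Unit vector along 180° is (sin 180°, cos 180°) = (0.0000, -1.0000).
Slope in that direction = a·(0.0000) + b·(-1.0000) = −0.14554.
Apparent dip = arctan|0.14554| = 8.28° (true dip is 34.7°, so apparent ≤ true as expected).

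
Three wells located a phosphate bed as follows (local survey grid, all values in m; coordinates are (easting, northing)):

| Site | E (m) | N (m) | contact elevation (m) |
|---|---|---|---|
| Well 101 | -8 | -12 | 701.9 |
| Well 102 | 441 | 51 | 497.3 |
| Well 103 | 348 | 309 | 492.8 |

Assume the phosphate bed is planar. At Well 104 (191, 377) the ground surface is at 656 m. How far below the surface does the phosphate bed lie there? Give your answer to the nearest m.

107 m

Let the plane be z = a·E + b·N + c.
Well 102−Well 101: 449a + 63b = −204.6;  Well 103−Well 101: 356a + 321b = −209.1.
Solving gives a = −0.43141, b = −0.17295.
Then c = 701.9 − a·-8 − b·-12 = 696.37.
At (191, 377): z_contact = −82.4 − 65.2 + 696.37 = 548.8 m.
Depth below ground = 656 − 548.8 = 107 m.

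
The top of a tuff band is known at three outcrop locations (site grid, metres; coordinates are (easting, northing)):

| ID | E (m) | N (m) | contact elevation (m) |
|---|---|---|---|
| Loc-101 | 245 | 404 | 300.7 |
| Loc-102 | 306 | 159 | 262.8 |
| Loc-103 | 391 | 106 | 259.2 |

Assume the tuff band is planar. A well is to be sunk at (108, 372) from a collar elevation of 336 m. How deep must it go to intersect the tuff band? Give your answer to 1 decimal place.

Let the plane be z = a·E + b·N + c.
Loc-102−Loc-101: 61a − 245b = −37.9;  Loc-103−Loc-101: 146a − 298b = −41.5.
Solving gives a = 0.06405, b = 0.17064.
Then c = 300.7 − a·245 − b·404 = 216.07.
At (108, 372): z_contact = 6.92 + 63.48 + 216.07 = 286.47 m.
Depth below ground = 336 − 286.47 = 49.5 m.

49.5 m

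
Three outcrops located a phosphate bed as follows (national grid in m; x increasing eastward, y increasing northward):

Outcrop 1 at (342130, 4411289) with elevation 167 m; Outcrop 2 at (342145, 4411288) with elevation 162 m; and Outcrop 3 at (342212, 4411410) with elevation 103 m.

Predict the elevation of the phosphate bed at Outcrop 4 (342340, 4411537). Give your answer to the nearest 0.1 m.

21.0 m

Let the plane be z = a·x + b·y + c.
Outcrop 2−Outcrop 1: 15a − 1b = −5;  Outcrop 3−Outcrop 1: 82a + 121b = −64.
Solving gives a = −0.352662098, b = −0.289931471.
Then c = 167 − a·342130 − b·4411289 = 1399794.79.
At (342340, 4411537): z = −120730.3 − 1279043.4 + 1399794.79 = 21.0 m.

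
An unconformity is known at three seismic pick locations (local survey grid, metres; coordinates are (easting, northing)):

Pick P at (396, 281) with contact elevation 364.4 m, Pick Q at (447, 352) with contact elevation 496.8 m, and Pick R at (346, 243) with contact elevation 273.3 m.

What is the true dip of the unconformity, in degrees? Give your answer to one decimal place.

56.6°

Let the plane be z = a·E + b·N + c.
Pick Q−Pick P: 51a + 71b = 132.4;  Pick R−Pick P: −50a − 38b = −91.1.
Solving gives a = 0.89138, b = 1.22450.
Gradient magnitude |∇z| = √(a² + b²) = √(0.79455 + 1.49941) = 1.51458.
True dip = arctan(1.51458) = 56.6°, dipping toward SW (azimuth ≈ 216°).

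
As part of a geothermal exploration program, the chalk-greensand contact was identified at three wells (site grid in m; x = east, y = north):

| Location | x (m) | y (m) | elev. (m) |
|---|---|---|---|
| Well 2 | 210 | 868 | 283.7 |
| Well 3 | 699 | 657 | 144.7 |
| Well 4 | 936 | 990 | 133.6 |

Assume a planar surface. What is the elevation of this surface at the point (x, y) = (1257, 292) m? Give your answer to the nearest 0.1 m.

-30.0 m

Let the plane be z = a·x + b·y + c.
Well 3−Well 2: 489a − 211b = −139;  Well 4−Well 2: 726a + 122b = −150.1.
Solving gives a = −0.228473, b = 0.129274.
Then c = 283.7 − a·210 − b·868 = 219.47.
At (1257, 292): z = −287.2 + 37.7 + 219.47 = -30.0 m.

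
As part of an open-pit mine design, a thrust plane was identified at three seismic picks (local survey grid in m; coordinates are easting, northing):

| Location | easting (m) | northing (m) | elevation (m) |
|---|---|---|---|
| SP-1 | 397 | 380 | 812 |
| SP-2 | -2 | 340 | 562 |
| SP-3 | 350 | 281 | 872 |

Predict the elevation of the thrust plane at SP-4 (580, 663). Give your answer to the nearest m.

676 m

Let the plane be z = a·easting + b·northing + c.
SP-2−SP-1: −399a − 40b = −250;  SP-3−SP-1: −47a − 99b = 60.
Solving gives a = 0.72167, b = −0.94867.
Then c = 812 − a·397 − b·380 = 885.99.
At (580, 663): z = 418.6 − 629.0 + 885.99 = 675.6 m.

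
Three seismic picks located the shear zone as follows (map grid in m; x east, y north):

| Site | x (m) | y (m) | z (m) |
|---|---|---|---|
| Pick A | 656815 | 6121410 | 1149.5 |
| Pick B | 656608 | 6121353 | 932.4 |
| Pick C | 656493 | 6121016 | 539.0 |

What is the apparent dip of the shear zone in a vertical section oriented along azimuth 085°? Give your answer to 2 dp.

Two edge vectors: Pick A→Pick B = (-207, -57, -217.1), Pick A→Pick C = (-322, -394, -610.5).
Normal n = (Pick A→Pick B) × (Pick A→Pick C) = (-50738.9, -56467.3, 63204).
So ∂z/∂x = −n_x/n_z = 0.80278 and ∂z/∂y = −n_y/n_z = 0.89341.
Unit vector along 085° is (sin 85°, cos 85°) = (0.9962, 0.0872).
Slope in that direction = a·(0.9962) + b·(0.0872) = 0.87759.
Apparent dip = arctan|0.87759| = 41.27° (true dip is 50.2°, so apparent ≤ true as expected).

41.27°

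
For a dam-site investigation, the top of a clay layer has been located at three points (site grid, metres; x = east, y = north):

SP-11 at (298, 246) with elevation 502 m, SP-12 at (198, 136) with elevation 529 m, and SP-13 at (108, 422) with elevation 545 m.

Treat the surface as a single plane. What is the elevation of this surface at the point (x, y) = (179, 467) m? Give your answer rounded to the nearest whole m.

527 m

Two edge vectors: SP-11→SP-12 = (-100, -110, 27), SP-11→SP-13 = (-190, 176, 43).
Normal n = (SP-11→SP-12) × (SP-11→SP-13) = (-9482, -830, -38500).
So ∂z/∂x = −n_x/n_z = −0.24629 and ∂z/∂y = −n_y/n_z = −0.02156.
Intercept c from SP-11: 502 + 73.39 + 5.30 = 580.70.
At (179, 467): z = −44.1 − 10.1 + 580.70 = 526.5 m.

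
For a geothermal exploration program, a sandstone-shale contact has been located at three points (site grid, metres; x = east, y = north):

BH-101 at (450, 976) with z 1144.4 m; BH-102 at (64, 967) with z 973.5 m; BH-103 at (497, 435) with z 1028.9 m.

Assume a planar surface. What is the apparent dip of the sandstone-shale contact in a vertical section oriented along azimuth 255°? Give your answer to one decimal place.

Let the plane be z = a·x + b·y + c.
BH-102−BH-101: −386a − 9b = −170.9;  BH-103−BH-101: 47a − 541b = −115.5.
Solving gives a = 0.43688, b = 0.25145.
Unit vector along 255° is (sin 255°, cos 255°) = (-0.9659, -0.2588).
Slope in that direction = a·(-0.9659) + b·(-0.2588) = −0.48708.
Apparent dip = arctan|0.48708| = 26.0° (true dip is 26.8°, so apparent ≤ true as expected).

26.0°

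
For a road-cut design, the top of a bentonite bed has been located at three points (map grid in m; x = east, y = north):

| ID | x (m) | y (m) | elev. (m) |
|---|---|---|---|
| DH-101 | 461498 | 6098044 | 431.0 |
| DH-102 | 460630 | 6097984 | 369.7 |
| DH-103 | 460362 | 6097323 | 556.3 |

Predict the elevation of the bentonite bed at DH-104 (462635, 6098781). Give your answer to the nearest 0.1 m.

300.7 m

Let the plane be z = a·x + b·y + c.
DH-102−DH-101: −868a − 60b = −61.3;  DH-103−DH-101: −1136a − 721b = 125.3.
Solving gives a = 0.092734925, b = −0.319898578.
Then c = 431 − a·461498 − b·6098044 = 1908389.62.
At (462635, 6098781): z = 42902.4 − 1950991.4 + 1908389.62 = 300.7 m.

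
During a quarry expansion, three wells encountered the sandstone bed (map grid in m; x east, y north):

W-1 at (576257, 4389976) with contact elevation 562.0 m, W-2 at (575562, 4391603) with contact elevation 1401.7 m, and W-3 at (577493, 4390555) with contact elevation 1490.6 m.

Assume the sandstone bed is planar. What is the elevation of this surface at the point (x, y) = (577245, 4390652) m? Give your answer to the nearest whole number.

1453 m

Two edge vectors: W-1→W-2 = (-695, 1627, 839.7), W-1→W-3 = (1236, 579, 928.6).
Normal n = (W-1→W-2) × (W-1→W-3) = (1024645.9, 1683246.2, -2413377).
So ∂z/∂x = −n_x/n_z = 0.42456935 and ∂z/∂y = −n_y/n_z = 0.69746509.
Intercept c from W-1: 562 − 244661.06 − 3061854.99 = −3305954.05.
At (577245, 4390652): z = 245080.5 + 3062326.5 − 3305954.05 = 1453.0 m.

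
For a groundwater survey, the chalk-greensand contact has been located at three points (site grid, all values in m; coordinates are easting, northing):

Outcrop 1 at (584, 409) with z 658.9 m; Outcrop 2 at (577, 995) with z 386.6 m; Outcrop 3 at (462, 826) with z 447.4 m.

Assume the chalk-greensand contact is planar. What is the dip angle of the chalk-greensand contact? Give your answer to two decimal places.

25.97°

Two edge vectors: Outcrop 1→Outcrop 2 = (-7, 586, -272.3), Outcrop 1→Outcrop 3 = (-122, 417, -211.5).
Normal n = (Outcrop 1→Outcrop 2) × (Outcrop 1→Outcrop 3) = (-10389.9, 31740.1, 68573).
So ∂z/∂easting = −n_x/n_z = 0.15152 and ∂z/∂northing = −n_y/n_z = −0.46287.
Gradient magnitude |∇z| = √(a² + b²) = √(0.02296 + 0.21424) = 0.48703.
True dip = arctan(0.48703) = 25.97°, dipping toward NNW (azimuth ≈ 342°).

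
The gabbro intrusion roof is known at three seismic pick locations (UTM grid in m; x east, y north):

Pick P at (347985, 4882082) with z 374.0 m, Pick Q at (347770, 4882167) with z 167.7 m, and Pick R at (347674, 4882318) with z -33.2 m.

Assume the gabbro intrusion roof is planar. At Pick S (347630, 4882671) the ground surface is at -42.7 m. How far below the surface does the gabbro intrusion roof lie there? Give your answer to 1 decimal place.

Let the plane be z = a·x + b·y + c.
Pick Q−Pick P: −215a + 85b = −206.3;  Pick R−Pick P: −311a + 236b = −407.2.
Solving gives a = 0.579090722, b = −0.962299938.
Then c = 374 − a·347985 − b·4882082 = 4496886.32.
At (347630, 4882671): z_contact = 201309.31 − 4698594.00 + 4496886.32 = -398.37 m.
Depth below ground = -42.7 − (-398.37) = 355.7 m.

355.7 m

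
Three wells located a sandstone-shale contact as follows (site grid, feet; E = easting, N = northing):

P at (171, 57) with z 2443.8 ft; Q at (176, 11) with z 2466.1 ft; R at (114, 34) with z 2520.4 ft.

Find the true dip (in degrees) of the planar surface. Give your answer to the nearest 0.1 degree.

Two edge vectors: P→Q = (5, -46, 22.3), P→R = (-57, -23, 76.6).
Normal n = (P→Q) × (P→R) = (-3010.7, -1654.1, -2737).
So ∂z/∂E = −n_x/n_z = −1.10000 and ∂z/∂N = −n_y/n_z = −0.60435.
Gradient magnitude |∇z| = √(a² + b²) = √(1.21000 + 0.36524) = 1.25508.
True dip = arctan(1.25508) = 51.5°, dipping toward ENE (azimuth ≈ 061°).

51.5°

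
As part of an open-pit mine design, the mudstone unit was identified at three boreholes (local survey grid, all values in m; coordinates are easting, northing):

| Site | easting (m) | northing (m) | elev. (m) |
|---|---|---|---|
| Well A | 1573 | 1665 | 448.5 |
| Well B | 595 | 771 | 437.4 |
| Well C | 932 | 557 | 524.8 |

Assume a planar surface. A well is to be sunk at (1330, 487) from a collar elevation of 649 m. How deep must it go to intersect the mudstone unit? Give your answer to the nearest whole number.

50 m

Let the plane be z = a·easting + b·northing + c.
Well B−Well A: −978a − 894b = −11.1;  Well C−Well A: −641a − 1108b = 76.3.
Solving gives a = 0.15769, b = −0.16009.
Then c = 448.5 − a·1573 − b·1665 = 467.00.
At (1330, 487): z_contact = 209.7 − 78.0 + 467.00 = 598.8 m.
Depth below ground = 649 − 598.8 = 50 m.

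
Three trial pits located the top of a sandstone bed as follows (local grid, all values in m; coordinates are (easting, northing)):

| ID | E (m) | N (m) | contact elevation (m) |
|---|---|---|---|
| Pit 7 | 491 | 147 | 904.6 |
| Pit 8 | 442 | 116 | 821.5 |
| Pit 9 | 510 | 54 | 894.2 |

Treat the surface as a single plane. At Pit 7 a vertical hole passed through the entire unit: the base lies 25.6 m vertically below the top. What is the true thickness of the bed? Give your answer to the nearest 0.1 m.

14.2 m

Two edge vectors: Pit 7→Pit 8 = (-49, -31, -83.1), Pit 7→Pit 9 = (19, -93, -10.4).
Normal n = (Pit 7→Pit 8) × (Pit 7→Pit 9) = (-7405.9, -2088.5, 5146).
So ∂z/∂E = −n_x/n_z = 1.43916 and ∂z/∂N = −n_y/n_z = 0.40585.
|∇z| = √(a²+b²) = 1.49529, so dip δ = arctan(1.49529) = 56.23°.
True thickness = vertical thickness × cos δ = 25.6 × cos 56.23° = 14.2 m.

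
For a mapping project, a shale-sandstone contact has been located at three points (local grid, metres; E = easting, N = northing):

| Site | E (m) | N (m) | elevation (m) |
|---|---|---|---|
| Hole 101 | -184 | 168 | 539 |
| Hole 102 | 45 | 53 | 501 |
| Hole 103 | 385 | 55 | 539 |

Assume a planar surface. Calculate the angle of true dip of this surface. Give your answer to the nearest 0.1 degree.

Let the plane be z = a·E + b·N + c.
Hole 102−Hole 101: 229a − 115b = −38;  Hole 103−Hole 101: 569a − 113b = 0.
Solving gives a = 0.10855, b = 0.54659.
Gradient magnitude |∇z| = √(a² + b²) = √(0.01178 + 0.29876) = 0.55726.
True dip = arctan(0.55726) = 29.1°, dipping toward S (azimuth ≈ 191°).

29.1°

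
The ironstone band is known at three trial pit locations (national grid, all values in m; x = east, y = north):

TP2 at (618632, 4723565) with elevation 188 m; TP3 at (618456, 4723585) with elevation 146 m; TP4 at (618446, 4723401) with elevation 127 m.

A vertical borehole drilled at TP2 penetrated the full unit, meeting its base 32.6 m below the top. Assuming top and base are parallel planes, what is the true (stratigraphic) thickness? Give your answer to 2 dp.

Two edge vectors: TP2→TP3 = (-176, 20, -42), TP2→TP4 = (-186, -164, -61).
Normal n = (TP2→TP3) × (TP2→TP4) = (-8108, -2924, 32584).
So ∂z/∂x = −n_x/n_z = 0.24883 and ∂z/∂y = −n_y/n_z = 0.08974.
|∇z| = √(a²+b²) = 0.26452, so dip δ = arctan(0.26452) = 14.82°.
True thickness = vertical thickness × cos δ = 32.6 × cos 14.82° = 31.52 m.

31.52 m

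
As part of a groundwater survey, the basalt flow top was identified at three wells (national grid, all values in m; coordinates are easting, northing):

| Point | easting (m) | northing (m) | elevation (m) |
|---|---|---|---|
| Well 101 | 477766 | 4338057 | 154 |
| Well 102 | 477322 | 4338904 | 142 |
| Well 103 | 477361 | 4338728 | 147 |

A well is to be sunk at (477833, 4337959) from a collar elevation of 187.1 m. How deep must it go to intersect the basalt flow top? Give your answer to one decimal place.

32.4 m

Let the plane be z = a·easting + b·northing + c.
Well 102−Well 101: −444a + 847b = −12;  Well 103−Well 101: −405a + 671b = −7.
Solving gives a = −0.047061692, b = −0.038837534.
Then c = 154 − a·477766 − b·4338057 = 191117.91.
At (477833, 4337959): z_contact = −22487.63 − 168475.63 + 191117.91 = 154.65 m.
Depth below ground = 187.1 − 154.65 = 32.4 m.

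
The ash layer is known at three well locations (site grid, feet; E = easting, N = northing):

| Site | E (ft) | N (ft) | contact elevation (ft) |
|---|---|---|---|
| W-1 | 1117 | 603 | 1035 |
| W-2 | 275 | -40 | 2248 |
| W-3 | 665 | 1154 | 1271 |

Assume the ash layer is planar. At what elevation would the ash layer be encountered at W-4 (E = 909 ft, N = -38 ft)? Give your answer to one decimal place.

1558.0 ft

Two edge vectors: W-1→W-2 = (-842, -643, 1213), W-1→W-3 = (-452, 551, 236).
Normal n = (W-1→W-2) × (W-1→W-3) = (-820111, -349564, -754578).
So ∂z/∂E = −n_x/n_z = −1.086847 and ∂z/∂N = −n_y/n_z = −0.463258.
Intercept c from W-1: 1035 + 1214.01 + 279.34 = 2528.35.
At (909, -38): z = −987.9 + 17.6 + 2528.35 = 1558.0 ft.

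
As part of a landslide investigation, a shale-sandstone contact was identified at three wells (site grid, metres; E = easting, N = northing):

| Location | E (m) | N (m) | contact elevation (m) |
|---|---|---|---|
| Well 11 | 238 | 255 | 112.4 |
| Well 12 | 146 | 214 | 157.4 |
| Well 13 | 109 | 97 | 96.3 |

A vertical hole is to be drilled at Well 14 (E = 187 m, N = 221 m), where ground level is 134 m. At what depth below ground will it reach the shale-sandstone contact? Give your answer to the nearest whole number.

Let the plane be z = a·E + b·N + c.
Well 12−Well 11: −92a − 41b = 45;  Well 13−Well 11: −129a − 158b = −16.1.
Solving gives a = −0.84028, b = 0.78795.
Then c = 112.4 − a·238 − b·255 = 111.46.
At (187, 221): z_contact = −157.1 + 174.1 + 111.46 = 128.5 m.
Depth below ground = 134 − 128.5 = 6 m.

6 m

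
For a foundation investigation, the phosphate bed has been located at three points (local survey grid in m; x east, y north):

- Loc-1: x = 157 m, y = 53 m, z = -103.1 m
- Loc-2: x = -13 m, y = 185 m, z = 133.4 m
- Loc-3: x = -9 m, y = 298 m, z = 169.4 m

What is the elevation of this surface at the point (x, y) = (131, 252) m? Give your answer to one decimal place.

-2.9 m

Let the plane be z = a·x + b·y + c.
Loc-2−Loc-1: −170a + 132b = 236.5;  Loc-3−Loc-1: −166a + 245b = 272.5.
Solving gives a = −1.11321, b = 0.35799.
Then c = -103.1 − a·157 − b·53 = 52.70.
At (131, 252): z = −145.8 + 90.2 + 52.70 = -2.9 m.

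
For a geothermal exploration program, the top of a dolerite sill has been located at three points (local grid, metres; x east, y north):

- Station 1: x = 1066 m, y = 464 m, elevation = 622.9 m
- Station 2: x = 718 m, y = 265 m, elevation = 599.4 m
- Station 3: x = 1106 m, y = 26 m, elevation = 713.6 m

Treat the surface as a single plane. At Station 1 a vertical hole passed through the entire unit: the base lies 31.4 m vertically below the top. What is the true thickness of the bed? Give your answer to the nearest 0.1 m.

30.4 m

Two edge vectors: Station 1→Station 2 = (-348, -199, -23.5), Station 1→Station 3 = (40, -438, 90.7).
Normal n = (Station 1→Station 2) × (Station 1→Station 3) = (-28342.3, 30623.6, 160384).
So ∂z/∂x = −n_x/n_z = 0.17672 and ∂z/∂y = −n_y/n_z = −0.19094.
|∇z| = √(a²+b²) = 0.26017, so dip δ = arctan(0.26017) = 14.58°.
True thickness = vertical thickness × cos δ = 31.4 × cos 14.58° = 30.4 m.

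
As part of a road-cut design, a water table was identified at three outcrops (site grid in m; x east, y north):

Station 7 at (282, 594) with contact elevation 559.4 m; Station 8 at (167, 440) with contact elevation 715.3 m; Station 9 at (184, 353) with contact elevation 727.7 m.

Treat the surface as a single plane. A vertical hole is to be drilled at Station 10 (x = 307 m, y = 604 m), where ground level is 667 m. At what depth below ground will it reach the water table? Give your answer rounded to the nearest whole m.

Two edge vectors: Station 7→Station 8 = (-115, -154, 155.9), Station 7→Station 9 = (-98, -241, 168.3).
Normal n = (Station 7→Station 8) × (Station 7→Station 9) = (11653.7, 4076.3, 12623).
So ∂z/∂x = −n_x/n_z = −0.92321 and ∂z/∂y = −n_y/n_z = −0.32293.
Intercept c from Station 7: 559.4 + 260.35 + 191.82 = 1011.56.
At (307, 604): z_contact = −283.4 − 195.0 + 1011.56 = 533.1 m.
Depth below ground = 667 − 533.1 = 134 m.

134 m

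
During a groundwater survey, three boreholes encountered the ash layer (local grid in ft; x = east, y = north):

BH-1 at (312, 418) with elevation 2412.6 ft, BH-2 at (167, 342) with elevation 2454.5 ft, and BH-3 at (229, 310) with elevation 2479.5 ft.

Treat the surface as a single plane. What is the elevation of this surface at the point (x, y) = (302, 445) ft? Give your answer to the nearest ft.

Let the plane be z = a·x + b·y + c.
BH-2−BH-1: −145a − 76b = 41.9;  BH-3−BH-1: −83a − 108b = 66.9.
Solving gives a = 0.05979, b = −0.66540.
Then c = 2412.6 − a·312 − b·418 = 2672.08.
At (302, 445): z = 18.1 − 296.1 + 2672.08 = 2394.0 ft.

2394 ft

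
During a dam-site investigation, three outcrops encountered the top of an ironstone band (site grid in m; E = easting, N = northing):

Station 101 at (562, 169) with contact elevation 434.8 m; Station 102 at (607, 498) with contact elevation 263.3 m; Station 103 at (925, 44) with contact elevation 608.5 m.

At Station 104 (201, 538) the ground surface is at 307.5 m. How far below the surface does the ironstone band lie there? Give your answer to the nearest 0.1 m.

182.6 m

Let the plane be z = a·E + b·N + c.
Station 102−Station 101: 45a + 329b = −171.5;  Station 103−Station 101: 363a − 125b = 173.7.
Solving gives a = 0.28556, b = −0.56033.
Then c = 434.8 − a·562 − b·169 = 369.01.
At (201, 538): z_contact = 57.40 − 301.46 + 369.01 = 124.95 m.
Depth below ground = 307.5 − 124.95 = 182.6 m.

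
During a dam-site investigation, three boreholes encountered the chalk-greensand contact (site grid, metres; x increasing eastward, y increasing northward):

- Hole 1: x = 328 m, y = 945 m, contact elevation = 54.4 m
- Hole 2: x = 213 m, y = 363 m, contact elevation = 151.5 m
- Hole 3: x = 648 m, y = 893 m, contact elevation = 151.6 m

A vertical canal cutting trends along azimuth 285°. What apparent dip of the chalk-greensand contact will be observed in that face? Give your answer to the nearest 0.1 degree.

17.5°

Let the plane be z = a·x + b·y + c.
Hole 2−Hole 1: −115a − 582b = 97.1;  Hole 3−Hole 1: 320a − 52b = 97.2.
Solving gives a = 0.26803, b = −0.21980.
Unit vector along 285° is (sin 285°, cos 285°) = (-0.9659, 0.2588).
Slope in that direction = a·(-0.9659) + b·(0.2588) = −0.31579.
Apparent dip = arctan|0.31579| = 17.5° (true dip is 19.1°, so apparent ≤ true as expected).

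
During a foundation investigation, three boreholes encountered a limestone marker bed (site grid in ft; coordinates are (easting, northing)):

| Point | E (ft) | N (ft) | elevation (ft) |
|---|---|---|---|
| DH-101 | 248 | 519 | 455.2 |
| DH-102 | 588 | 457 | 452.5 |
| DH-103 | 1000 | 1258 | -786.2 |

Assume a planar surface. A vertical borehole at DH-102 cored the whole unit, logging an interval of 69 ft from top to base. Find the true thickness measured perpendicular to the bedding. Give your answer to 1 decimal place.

Two edge vectors: DH-101→DH-102 = (340, -62, -2.7), DH-101→DH-103 = (752, 739, -1241.4).
Normal n = (DH-101→DH-102) × (DH-101→DH-103) = (78962.1, 420045.6, 297884).
So ∂z/∂E = −n_x/n_z = −0.26508 and ∂z/∂N = −n_y/n_z = −1.41010.
|∇z| = √(a²+b²) = 1.43480, so dip δ = arctan(1.43480) = 55.12°.
True thickness = vertical thickness × cos δ = 69 × cos 55.12° = 39.5 ft.

39.5 ft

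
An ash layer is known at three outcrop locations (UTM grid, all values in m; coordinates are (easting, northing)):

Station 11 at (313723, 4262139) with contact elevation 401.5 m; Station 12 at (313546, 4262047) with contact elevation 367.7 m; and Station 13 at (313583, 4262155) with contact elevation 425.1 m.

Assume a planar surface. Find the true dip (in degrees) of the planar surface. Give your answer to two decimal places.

29.96°

Let the plane be z = a·E + b·N + c.
Station 12−Station 11: −177a − 92b = −33.8;  Station 13−Station 11: −140a + 16b = 23.6.
Solving gives a = −0.10377, b = 0.56703.
Gradient magnitude |∇z| = √(a² + b²) = √(0.01077 + 0.32152) = 0.57645.
True dip = arctan(0.57645) = 29.96°, dipping toward S (azimuth ≈ 170°).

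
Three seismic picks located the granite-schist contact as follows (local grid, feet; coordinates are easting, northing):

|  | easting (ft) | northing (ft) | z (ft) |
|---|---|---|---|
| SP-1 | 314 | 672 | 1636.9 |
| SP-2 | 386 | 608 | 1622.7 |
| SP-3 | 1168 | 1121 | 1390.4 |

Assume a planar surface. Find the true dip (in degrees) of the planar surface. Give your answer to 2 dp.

Let the plane be z = a·easting + b·northing + c.
SP-2−SP-1: 72a − 64b = −14.2;  SP-3−SP-1: 854a + 449b = −246.5.
Solving gives a = −0.25467, b = −0.06462.
Gradient magnitude |∇z| = √(a² + b²) = √(0.06485 + 0.00418) = 0.26274.
True dip = arctan(0.26274) = 14.72°, dipping toward ENE (azimuth ≈ 076°).

14.72°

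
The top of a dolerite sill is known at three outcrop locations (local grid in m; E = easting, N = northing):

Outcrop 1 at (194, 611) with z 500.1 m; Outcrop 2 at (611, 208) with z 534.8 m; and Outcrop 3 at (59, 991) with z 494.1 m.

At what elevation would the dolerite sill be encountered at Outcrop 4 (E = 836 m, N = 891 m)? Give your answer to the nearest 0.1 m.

572.4 m

Let the plane be z = a·E + b·N + c.
Outcrop 2−Outcrop 1: 417a − 403b = 34.7;  Outcrop 3−Outcrop 1: −135a + 380b = −6.
Solving gives a = 0.10348, b = 0.02097.
Then c = 500.1 − a·194 − b·611 = 467.21.
At (836, 891): z = 86.5 + 18.7 + 467.21 = 572.4 m.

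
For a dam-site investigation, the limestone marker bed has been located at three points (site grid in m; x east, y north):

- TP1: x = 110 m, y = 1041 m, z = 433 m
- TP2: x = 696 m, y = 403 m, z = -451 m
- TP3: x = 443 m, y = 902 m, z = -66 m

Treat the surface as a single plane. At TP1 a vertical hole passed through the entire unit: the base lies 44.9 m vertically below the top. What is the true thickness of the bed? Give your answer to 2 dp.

Let the plane be z = a·x + b·y + c.
TP2−TP1: 586a − 638b = −884;  TP3−TP1: 333a − 139b = −499.
Solving gives a = −1.49226, b = 0.01495.
|∇z| = √(a²+b²) = 1.49233, so dip δ = arctan(1.49233) = 56.17°.
True thickness = vertical thickness × cos δ = 44.9 × cos 56.17° = 24.99 m.

24.99 m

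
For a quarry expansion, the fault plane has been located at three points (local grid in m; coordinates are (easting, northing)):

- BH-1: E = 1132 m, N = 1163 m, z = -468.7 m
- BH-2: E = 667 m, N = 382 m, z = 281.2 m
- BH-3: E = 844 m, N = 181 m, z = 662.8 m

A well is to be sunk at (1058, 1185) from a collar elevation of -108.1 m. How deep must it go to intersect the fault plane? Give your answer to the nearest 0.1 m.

Let the plane be z = a·E + b·N + c.
BH-2−BH-1: −465a − 781b = 749.9;  BH-3−BH-1: −288a − 982b = 1131.5.
Solving gives a = 0.635729, b = −1.338686.
Then c = -468.7 − a·1132 − b·1163 = 368.55.
At (1058, 1185): z_contact = 672.60 − 1586.34 + 368.55 = -545.20 m.
Depth below ground = -108.1 − (-545.20) = 437.1 m.

437.1 m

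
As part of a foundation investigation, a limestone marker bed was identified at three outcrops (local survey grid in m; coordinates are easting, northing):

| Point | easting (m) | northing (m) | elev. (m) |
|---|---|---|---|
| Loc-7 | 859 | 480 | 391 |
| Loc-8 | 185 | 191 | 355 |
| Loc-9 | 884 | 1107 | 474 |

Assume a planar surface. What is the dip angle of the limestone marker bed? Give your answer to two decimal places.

Let the plane be z = a·easting + b·northing + c.
Loc-8−Loc-7: −674a − 289b = −36;  Loc-9−Loc-7: 25a + 627b = 83.
Solving gives a = −0.00341, b = 0.13251.
Gradient magnitude |∇z| = √(a² + b²) = √(0.00001 + 0.01756) = 0.13256.
True dip = arctan(0.13256) = 7.55°, dipping toward S (azimuth ≈ 179°).

7.55°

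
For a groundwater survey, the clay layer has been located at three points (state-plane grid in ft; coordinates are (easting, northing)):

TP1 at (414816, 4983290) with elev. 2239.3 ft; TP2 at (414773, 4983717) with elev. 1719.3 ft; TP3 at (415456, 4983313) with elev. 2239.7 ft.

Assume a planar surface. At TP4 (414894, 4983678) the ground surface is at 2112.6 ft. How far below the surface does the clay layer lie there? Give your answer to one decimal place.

340.6 ft

Two edge vectors: TP1→TP2 = (-43, 427, -520), TP1→TP3 = (640, 23, 0.4).
Normal n = (TP1→TP2) × (TP1→TP3) = (12130.8, -332782.8, -274269).
So ∂z/∂E = −n_x/n_z = 0.044229570 and ∂z/∂N = −n_y/n_z = −1.213344563.
Intercept c from TP1: 2239.3 − 18347.13 + 6046447.83 = 6030339.99.
At (414894, 4983678): z_contact = 18350.58 − 6046918.61 + 6030339.99 = 1771.97 ft.
Depth below ground = 2112.6 − 1771.97 = 340.6 ft.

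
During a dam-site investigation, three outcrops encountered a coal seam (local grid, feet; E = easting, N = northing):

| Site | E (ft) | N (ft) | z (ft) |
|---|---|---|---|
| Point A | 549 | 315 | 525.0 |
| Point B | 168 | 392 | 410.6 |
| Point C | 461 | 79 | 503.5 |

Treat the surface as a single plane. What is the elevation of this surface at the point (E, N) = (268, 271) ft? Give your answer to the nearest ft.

443 ft

Two edge vectors: Point A→Point B = (-381, 77, -114.4), Point A→Point C = (-88, -236, -21.5).
Normal n = (Point A→Point B) × (Point A→Point C) = (-28653.9, 1875.7, 96692).
So ∂z/∂E = −n_x/n_z = 0.29634 and ∂z/∂N = −n_y/n_z = −0.01940.
Intercept c from Point A: 525 − 162.69 + 6.11 = 368.42.
At (268, 271): z = 79.4 − 5.3 + 368.42 = 442.6 ft.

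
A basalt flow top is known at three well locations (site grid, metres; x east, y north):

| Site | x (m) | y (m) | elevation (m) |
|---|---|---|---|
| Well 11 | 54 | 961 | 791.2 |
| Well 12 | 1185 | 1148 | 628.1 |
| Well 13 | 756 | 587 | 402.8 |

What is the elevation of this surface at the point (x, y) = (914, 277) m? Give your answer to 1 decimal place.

183.1 m

Two edge vectors: Well 11→Well 12 = (1131, 187, -163.1), Well 11→Well 13 = (702, -374, -388.4).
Normal n = (Well 11→Well 12) × (Well 11→Well 13) = (-133630.2, 324784.2, -554268).
So ∂z/∂x = −n_x/n_z = −0.241093 and ∂z/∂y = −n_y/n_z = 0.585970.
Intercept c from Well 11: 791.2 + 13.02 − 563.12 = 241.10.
At (914, 277): z = −220.4 + 162.3 + 241.10 = 183.1 m.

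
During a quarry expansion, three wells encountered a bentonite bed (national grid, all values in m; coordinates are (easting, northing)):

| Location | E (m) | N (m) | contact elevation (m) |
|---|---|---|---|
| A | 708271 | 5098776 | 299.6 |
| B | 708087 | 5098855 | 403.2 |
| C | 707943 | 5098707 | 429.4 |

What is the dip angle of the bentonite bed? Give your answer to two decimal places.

27.53°

Two edge vectors: A→B = (-184, 79, 103.6), A→C = (-328, -69, 129.8).
Normal n = (A→B) × (A→C) = (17402.6, -10097.6, 38608).
So ∂z/∂E = −n_x/n_z = −0.45075 and ∂z/∂N = −n_y/n_z = 0.26154.
Gradient magnitude |∇z| = √(a² + b²) = √(0.20318 + 0.06840) = 0.52113.
True dip = arctan(0.52113) = 27.53°, dipping toward ESE (azimuth ≈ 120°).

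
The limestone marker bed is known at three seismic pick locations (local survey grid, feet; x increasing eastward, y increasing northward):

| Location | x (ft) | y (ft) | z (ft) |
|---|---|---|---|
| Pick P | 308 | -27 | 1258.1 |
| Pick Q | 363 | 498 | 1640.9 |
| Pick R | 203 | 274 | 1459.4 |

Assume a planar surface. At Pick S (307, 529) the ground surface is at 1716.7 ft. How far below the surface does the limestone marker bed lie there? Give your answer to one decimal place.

61.1 ft

Two edge vectors: Pick P→Pick Q = (55, 525, 382.8), Pick P→Pick R = (-105, 301, 201.3).
Normal n = (Pick P→Pick Q) × (Pick P→Pick R) = (-9540.3, -51265.5, 71680).
So ∂z/∂x = −n_x/n_z = 0.13310 and ∂z/∂y = −n_y/n_z = 0.71520.
Intercept c from Pick P: 1258.1 − 40.99 + 19.31 = 1236.42.
At (307, 529): z_contact = 40.86 + 378.34 + 1236.42 = 1655.62 ft.
Depth below ground = 1716.7 − 1655.62 = 61.1 ft.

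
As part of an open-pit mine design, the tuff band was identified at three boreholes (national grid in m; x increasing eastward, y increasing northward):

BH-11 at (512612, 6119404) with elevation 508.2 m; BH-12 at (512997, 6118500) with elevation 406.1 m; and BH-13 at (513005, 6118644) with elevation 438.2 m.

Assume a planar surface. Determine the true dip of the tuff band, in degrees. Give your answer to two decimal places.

17.25°

Two edge vectors: BH-11→BH-12 = (385, -904, -102.1), BH-11→BH-13 = (393, -760, -70).
Normal n = (BH-11→BH-12) × (BH-11→BH-13) = (-14316, -13175.3, 62672).
So ∂z/∂x = −n_x/n_z = 0.22843 and ∂z/∂y = −n_y/n_z = 0.21023.
Gradient magnitude |∇z| = √(a² + b²) = √(0.05218 + 0.04420) = 0.31044.
True dip = arctan(0.31044) = 17.25°, dipping toward SW (azimuth ≈ 227°).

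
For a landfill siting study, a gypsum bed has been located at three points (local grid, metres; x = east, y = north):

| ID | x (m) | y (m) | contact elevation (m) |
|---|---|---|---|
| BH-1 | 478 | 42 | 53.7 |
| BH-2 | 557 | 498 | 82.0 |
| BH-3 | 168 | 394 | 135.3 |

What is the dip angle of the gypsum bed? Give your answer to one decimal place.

Two edge vectors: BH-1→BH-2 = (79, 456, 28.3), BH-1→BH-3 = (-310, 352, 81.6).
Normal n = (BH-1→BH-2) × (BH-1→BH-3) = (27248, -15219.4, 169168).
So ∂z/∂x = −n_x/n_z = −0.16107 and ∂z/∂y = −n_y/n_z = 0.08997.
Gradient magnitude |∇z| = √(a² + b²) = √(0.02594 + 0.00809) = 0.18449.
True dip = arctan(0.18449) = 10.5°, dipping toward ESE (azimuth ≈ 119°).

10.5°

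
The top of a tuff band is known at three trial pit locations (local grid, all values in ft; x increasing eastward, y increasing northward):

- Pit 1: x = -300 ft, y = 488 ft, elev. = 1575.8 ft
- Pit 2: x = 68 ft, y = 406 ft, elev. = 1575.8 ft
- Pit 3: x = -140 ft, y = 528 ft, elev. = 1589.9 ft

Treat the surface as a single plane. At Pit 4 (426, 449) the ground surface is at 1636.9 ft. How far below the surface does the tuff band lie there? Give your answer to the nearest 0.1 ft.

38.2 ft

Two edge vectors: Pit 1→Pit 2 = (368, -82, 0), Pit 1→Pit 3 = (160, 40, 14.1).
Normal n = (Pit 1→Pit 2) × (Pit 1→Pit 3) = (-1156.2, -5188.8, 27840).
So ∂z/∂x = −n_x/n_z = 0.04153 and ∂z/∂y = −n_y/n_z = 0.18638.
Intercept c from Pit 1: 1575.8 + 12.46 − 90.95 = 1497.31.
At (426, 449): z_contact = 17.69 + 83.68 + 1497.31 = 1598.68 ft.
Depth below ground = 1636.9 − 1598.68 = 38.2 ft.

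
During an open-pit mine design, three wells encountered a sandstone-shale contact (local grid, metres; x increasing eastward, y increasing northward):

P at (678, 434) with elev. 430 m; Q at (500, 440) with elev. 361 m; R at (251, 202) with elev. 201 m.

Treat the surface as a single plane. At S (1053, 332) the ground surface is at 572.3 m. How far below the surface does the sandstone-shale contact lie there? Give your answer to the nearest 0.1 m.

Let the plane be z = a·x + b·y + c.
Q−P: −178a + 6b = −69;  R−P: −427a − 232b = −229.
Solving gives a = 0.396325, b = 0.257627.
Then c = 430 − a·678 − b·434 = 49.48.
At (1053, 332): z_contact = 417.33 + 85.53 + 49.48 = 552.34 m.
Depth below ground = 572.3 − 552.34 = 20.0 m.

20.0 m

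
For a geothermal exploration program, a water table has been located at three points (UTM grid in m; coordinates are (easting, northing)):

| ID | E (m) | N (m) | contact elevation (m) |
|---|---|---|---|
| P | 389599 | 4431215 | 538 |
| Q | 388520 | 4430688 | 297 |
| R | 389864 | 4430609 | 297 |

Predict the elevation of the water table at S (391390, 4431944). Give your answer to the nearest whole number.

Two edge vectors: P→Q = (-1079, -527, -241), P→R = (265, -606, -241).
Normal n = (P→Q) × (P→R) = (-19039, -323904, 793529).
So ∂z/∂E = −n_x/n_z = 0.02399282 and ∂z/∂N = −n_y/n_z = 0.40818168.
Intercept c from P: 538 − 9347.58 − 1808740.78 = −1817550.36.
At (391390, 4431944): z = 9390.6 + 1809038.3 − 1817550.36 = 878.5 m.

879 m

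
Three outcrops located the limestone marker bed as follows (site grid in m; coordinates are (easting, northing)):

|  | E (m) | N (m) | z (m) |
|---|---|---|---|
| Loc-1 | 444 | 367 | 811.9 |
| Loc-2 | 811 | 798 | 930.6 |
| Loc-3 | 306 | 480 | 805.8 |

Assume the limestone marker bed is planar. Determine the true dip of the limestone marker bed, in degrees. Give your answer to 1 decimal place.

12.0°

Two edge vectors: Loc-1→Loc-2 = (367, 431, 118.7), Loc-1→Loc-3 = (-138, 113, -6.1).
Normal n = (Loc-1→Loc-2) × (Loc-1→Loc-3) = (-16042.2, -14141.9, 100949).
So ∂z/∂E = −n_x/n_z = 0.15891 and ∂z/∂N = −n_y/n_z = 0.14009.
Gradient magnitude |∇z| = √(a² + b²) = √(0.02525 + 0.01963) = 0.21185.
True dip = arctan(0.21185) = 12.0°, dipping toward SW (azimuth ≈ 229°).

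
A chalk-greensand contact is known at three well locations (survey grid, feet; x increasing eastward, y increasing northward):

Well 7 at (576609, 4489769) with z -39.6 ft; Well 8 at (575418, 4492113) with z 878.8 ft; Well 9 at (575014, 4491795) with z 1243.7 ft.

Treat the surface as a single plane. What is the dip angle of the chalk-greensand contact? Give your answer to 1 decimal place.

Let the plane be z = a·x + b·y + c.
Well 8−Well 7: −1191a + 2344b = 918.4;  Well 9−Well 7: −1595a + 2026b = 1283.3.
Solving gives a = −0.86548, b = −0.04795.
Gradient magnitude |∇z| = √(a² + b²) = √(0.74905 + 0.00230) = 0.86681.
True dip = arctan(0.86681) = 40.9°, dipping toward E (azimuth ≈ 087°).

40.9°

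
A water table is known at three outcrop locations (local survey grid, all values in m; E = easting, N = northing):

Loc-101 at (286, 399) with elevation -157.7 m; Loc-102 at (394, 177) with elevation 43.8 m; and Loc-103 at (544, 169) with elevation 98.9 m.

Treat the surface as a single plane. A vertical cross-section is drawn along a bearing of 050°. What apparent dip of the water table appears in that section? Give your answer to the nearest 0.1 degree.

Let the plane be z = a·E + b·N + c.
Loc-102−Loc-101: 108a − 222b = 201.5;  Loc-103−Loc-101: 258a − 230b = 256.6.
Solving gives a = 0.32742, b = −0.74837.
Unit vector along 050° is (sin 50°, cos 50°) = (0.7660, 0.6428).
Slope in that direction = a·(0.7660) + b·(0.6428) = −0.23023.
Apparent dip = arctan|0.23023| = 13.0° (true dip is 39.2°, so apparent ≤ true as expected).

13.0°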